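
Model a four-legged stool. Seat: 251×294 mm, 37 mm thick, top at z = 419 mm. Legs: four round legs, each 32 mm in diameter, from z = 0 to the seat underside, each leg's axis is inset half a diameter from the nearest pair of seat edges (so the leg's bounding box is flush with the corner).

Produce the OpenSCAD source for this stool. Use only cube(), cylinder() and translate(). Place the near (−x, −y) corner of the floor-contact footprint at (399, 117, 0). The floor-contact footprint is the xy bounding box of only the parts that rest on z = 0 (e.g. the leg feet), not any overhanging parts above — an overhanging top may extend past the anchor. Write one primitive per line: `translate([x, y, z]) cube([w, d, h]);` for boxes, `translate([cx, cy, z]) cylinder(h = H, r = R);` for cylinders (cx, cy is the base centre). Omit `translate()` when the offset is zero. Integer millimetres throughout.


translate([399, 117, 382]) cube([251, 294, 37]);
translate([415, 133, 0]) cylinder(h = 382, r = 16);
translate([634, 133, 0]) cylinder(h = 382, r = 16);
translate([415, 395, 0]) cylinder(h = 382, r = 16);
translate([634, 395, 0]) cylinder(h = 382, r = 16);


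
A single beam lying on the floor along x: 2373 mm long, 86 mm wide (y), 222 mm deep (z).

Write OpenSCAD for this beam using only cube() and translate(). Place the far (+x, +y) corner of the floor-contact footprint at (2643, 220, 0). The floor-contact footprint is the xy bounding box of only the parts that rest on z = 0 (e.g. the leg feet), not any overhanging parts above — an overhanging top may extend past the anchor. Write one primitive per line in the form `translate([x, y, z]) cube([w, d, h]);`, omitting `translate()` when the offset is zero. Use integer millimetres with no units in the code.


translate([270, 134, 0]) cube([2373, 86, 222]);


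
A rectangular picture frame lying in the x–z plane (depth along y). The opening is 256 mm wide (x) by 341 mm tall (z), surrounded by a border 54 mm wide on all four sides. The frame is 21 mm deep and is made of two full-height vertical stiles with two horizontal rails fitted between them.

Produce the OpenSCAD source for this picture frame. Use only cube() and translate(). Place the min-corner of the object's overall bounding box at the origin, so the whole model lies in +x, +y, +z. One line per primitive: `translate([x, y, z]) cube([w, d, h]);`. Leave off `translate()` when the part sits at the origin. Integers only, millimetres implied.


cube([54, 21, 449]);
translate([310, 0, 0]) cube([54, 21, 449]);
translate([54, 0, 0]) cube([256, 21, 54]);
translate([54, 0, 395]) cube([256, 21, 54]);


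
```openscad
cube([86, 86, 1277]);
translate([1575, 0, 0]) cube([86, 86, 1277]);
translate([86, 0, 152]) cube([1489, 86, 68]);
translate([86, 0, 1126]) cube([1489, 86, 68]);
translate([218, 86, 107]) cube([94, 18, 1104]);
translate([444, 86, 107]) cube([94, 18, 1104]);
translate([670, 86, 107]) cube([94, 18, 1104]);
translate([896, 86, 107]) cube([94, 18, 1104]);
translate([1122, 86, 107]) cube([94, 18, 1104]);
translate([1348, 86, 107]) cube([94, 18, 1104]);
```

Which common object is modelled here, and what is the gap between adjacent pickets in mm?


A fence section. The picket gap is 132 mm.

Two posts, two rails, 6 pickets — a fence section. Span 1489 mm holds 6 pickets of 94 mm with 7 equal gaps: ⌊(1489 − 6·94) / 7⌋ = 132 mm.


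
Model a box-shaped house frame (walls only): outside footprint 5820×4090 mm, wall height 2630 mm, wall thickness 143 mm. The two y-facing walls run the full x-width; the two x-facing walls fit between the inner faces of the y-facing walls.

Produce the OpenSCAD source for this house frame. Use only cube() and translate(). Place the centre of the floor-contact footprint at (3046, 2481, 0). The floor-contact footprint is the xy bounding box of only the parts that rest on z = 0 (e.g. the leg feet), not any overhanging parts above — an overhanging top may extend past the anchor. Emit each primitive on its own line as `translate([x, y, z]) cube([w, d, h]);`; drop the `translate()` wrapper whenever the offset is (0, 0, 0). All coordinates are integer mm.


translate([136, 436, 0]) cube([5820, 143, 2630]);
translate([136, 4383, 0]) cube([5820, 143, 2630]);
translate([136, 579, 0]) cube([143, 3804, 2630]);
translate([5813, 579, 0]) cube([143, 3804, 2630]);


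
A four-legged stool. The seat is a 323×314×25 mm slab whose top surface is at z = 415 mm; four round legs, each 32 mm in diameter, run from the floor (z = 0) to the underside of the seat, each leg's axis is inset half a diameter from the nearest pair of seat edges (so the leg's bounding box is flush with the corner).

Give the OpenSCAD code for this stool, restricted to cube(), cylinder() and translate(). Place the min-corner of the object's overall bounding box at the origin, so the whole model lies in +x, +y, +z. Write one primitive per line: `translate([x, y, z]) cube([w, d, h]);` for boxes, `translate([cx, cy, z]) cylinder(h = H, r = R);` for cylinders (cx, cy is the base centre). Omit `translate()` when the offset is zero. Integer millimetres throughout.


translate([0, 0, 390]) cube([323, 314, 25]);
translate([16, 16, 0]) cylinder(h = 390, r = 16);
translate([307, 16, 0]) cylinder(h = 390, r = 16);
translate([16, 298, 0]) cylinder(h = 390, r = 16);
translate([307, 298, 0]) cylinder(h = 390, r = 16);


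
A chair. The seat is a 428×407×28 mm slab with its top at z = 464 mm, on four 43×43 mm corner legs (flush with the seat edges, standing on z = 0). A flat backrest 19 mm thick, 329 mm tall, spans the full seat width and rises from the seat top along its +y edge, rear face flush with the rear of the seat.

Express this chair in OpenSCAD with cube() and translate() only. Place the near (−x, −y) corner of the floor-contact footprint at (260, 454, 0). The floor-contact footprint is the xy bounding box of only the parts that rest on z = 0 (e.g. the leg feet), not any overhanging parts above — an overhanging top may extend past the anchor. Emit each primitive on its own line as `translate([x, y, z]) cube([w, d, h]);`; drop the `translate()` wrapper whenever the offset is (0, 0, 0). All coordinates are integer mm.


// leg_h = 464 - 28 = 436
translate([260, 454, 436]) cube([428, 407, 28]);
translate([260, 454, 0]) cube([43, 43, 436]);
translate([645, 454, 0]) cube([43, 43, 436]);
translate([260, 818, 0]) cube([43, 43, 436]);
translate([645, 818, 0]) cube([43, 43, 436]);
translate([260, 842, 464]) cube([428, 19, 329]);


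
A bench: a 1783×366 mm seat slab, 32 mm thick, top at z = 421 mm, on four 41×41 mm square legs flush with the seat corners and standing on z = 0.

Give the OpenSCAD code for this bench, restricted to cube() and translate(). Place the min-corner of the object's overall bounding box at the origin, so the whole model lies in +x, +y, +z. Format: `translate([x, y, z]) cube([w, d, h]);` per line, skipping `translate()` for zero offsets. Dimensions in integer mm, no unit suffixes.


// leg_h = 421 − 32 = 389
translate([0, 0, 389]) cube([1783, 366, 32]);
cube([41, 41, 389]);
translate([0, 325, 0]) cube([41, 41, 389]);
translate([1742, 0, 0]) cube([41, 41, 389]);
translate([1742, 325, 0]) cube([41, 41, 389]);


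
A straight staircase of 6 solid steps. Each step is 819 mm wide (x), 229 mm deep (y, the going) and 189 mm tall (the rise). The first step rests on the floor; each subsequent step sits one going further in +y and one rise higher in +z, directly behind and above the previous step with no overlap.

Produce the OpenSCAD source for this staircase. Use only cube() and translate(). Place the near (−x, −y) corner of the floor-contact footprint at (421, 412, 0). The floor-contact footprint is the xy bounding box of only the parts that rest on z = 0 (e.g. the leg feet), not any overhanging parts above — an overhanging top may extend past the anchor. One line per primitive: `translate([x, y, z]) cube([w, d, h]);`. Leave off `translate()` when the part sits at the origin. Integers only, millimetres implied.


translate([421, 412, 0]) cube([819, 229, 189]);
translate([421, 641, 189]) cube([819, 229, 189]);
translate([421, 870, 378]) cube([819, 229, 189]);
translate([421, 1099, 567]) cube([819, 229, 189]);
translate([421, 1328, 756]) cube([819, 229, 189]);
translate([421, 1557, 945]) cube([819, 229, 189]);


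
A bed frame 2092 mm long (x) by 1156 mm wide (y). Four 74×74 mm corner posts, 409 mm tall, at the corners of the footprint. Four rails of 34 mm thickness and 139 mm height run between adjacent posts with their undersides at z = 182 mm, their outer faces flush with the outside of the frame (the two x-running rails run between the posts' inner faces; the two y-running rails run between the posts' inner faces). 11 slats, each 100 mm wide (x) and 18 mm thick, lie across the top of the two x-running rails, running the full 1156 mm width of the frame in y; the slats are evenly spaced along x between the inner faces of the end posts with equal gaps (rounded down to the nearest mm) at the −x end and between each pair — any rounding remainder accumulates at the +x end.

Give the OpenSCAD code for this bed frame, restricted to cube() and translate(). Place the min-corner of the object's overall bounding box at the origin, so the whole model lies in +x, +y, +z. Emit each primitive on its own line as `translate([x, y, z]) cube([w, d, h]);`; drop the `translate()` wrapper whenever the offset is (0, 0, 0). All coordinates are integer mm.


cube([74, 74, 409]);
translate([0, 1082, 0]) cube([74, 74, 409]);
translate([2018, 0, 0]) cube([74, 74, 409]);
translate([2018, 1082, 0]) cube([74, 74, 409]);
translate([74, 0, 182]) cube([1944, 34, 139]);
translate([74, 1122, 182]) cube([1944, 34, 139]);
translate([0, 74, 182]) cube([34, 1008, 139]);
translate([2058, 74, 182]) cube([34, 1008, 139]);
translate([144, 0, 321]) cube([100, 1156, 18]);
translate([314, 0, 321]) cube([100, 1156, 18]);
translate([484, 0, 321]) cube([100, 1156, 18]);
translate([654, 0, 321]) cube([100, 1156, 18]);
translate([824, 0, 321]) cube([100, 1156, 18]);
translate([994, 0, 321]) cube([100, 1156, 18]);
translate([1164, 0, 321]) cube([100, 1156, 18]);
translate([1334, 0, 321]) cube([100, 1156, 18]);
translate([1504, 0, 321]) cube([100, 1156, 18]);
translate([1674, 0, 321]) cube([100, 1156, 18]);
translate([1844, 0, 321]) cube([100, 1156, 18]);


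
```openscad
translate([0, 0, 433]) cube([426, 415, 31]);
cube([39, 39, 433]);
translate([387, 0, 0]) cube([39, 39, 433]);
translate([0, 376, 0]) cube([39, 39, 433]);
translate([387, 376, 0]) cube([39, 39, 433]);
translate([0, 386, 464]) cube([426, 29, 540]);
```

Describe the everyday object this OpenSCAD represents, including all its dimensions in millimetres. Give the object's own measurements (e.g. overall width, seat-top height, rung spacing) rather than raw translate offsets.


A chair. The seat is a 426×415×31 mm slab with its top at z = 464 mm, on four 39×39 mm corner legs (flush with the seat edges, standing on z = 0). A flat backrest 29 mm thick, 540 mm tall, spans the full seat width and rises from the seat top along its +y edge, rear face flush with the rear of the seat.


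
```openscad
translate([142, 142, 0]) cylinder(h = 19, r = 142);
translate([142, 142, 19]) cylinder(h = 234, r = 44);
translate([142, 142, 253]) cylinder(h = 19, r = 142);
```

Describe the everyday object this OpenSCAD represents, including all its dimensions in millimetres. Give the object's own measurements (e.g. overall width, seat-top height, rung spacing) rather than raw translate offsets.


A spool: two coaxial disc flanges of radius 142 mm and thickness 19 mm, joined by a core cylinder of radius 44 mm and height 234 mm. The lower flange rests on z = 0 and the three cylinders share a vertical axis.


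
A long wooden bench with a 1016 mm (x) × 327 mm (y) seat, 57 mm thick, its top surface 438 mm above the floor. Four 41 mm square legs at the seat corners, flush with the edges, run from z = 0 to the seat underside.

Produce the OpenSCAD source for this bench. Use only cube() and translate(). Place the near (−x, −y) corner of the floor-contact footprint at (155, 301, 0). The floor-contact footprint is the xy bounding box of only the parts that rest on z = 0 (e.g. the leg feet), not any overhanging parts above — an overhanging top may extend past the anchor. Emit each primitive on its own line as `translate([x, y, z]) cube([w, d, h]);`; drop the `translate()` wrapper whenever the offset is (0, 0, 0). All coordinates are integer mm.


translate([155, 301, 381]) cube([1016, 327, 57]);
translate([155, 301, 0]) cube([41, 41, 381]);
translate([155, 587, 0]) cube([41, 41, 381]);
translate([1130, 301, 0]) cube([41, 41, 381]);
translate([1130, 587, 0]) cube([41, 41, 381]);


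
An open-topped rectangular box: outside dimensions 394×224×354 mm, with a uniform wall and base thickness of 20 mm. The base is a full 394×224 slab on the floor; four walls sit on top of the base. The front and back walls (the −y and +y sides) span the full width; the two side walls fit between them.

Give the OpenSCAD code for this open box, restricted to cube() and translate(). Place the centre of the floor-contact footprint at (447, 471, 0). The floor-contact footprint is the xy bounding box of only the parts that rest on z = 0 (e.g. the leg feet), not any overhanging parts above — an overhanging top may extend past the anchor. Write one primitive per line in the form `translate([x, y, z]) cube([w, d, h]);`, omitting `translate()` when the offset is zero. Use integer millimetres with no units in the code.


translate([250, 359, 0]) cube([394, 224, 20]);
translate([250, 359, 20]) cube([394, 20, 334]);
translate([250, 563, 20]) cube([394, 20, 334]);
translate([250, 379, 20]) cube([20, 184, 334]);
translate([624, 379, 20]) cube([20, 184, 334]);


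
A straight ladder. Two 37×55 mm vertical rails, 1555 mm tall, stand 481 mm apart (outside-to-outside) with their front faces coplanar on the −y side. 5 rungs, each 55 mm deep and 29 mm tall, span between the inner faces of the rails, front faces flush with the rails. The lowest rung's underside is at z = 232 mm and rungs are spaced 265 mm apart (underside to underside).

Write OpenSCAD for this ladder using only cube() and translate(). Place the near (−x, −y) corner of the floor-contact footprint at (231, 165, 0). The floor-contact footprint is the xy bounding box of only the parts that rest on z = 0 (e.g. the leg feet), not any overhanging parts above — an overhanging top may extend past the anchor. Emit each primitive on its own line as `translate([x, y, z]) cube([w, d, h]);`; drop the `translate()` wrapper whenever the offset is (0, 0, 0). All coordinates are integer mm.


translate([231, 165, 0]) cube([37, 55, 1555]);
translate([675, 165, 0]) cube([37, 55, 1555]);
translate([268, 165, 232]) cube([407, 55, 29]);
translate([268, 165, 497]) cube([407, 55, 29]);
translate([268, 165, 762]) cube([407, 55, 29]);
translate([268, 165, 1027]) cube([407, 55, 29]);
translate([268, 165, 1292]) cube([407, 55, 29]);


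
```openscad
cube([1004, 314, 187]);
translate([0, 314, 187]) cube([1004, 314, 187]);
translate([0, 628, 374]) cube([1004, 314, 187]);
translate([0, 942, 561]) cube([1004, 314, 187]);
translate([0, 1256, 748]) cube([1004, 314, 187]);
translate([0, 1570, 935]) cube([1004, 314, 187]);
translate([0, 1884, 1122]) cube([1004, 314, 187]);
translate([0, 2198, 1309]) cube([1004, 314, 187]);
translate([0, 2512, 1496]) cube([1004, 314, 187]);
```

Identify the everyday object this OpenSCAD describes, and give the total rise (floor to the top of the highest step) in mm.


A staircase. The total rise is 1683 mm.

9 identical blocks, each offset up and back from the previous — a staircase. Each step is 187 mm tall and there are 9 of them, so the total rise is 9 × 187 = 1683 mm.


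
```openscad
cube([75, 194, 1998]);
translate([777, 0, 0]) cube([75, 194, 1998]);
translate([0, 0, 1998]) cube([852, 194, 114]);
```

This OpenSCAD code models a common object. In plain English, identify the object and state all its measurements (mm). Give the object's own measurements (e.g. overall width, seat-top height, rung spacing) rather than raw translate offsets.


A door frame. The clear opening is 702 mm wide and 1998 mm high. Two 75 mm wide jambs, 194 mm deep, stand either side of the opening from the floor to the top of the opening. A 114 mm thick head sits across the top of both jambs, spanning the full outside width of the frame.


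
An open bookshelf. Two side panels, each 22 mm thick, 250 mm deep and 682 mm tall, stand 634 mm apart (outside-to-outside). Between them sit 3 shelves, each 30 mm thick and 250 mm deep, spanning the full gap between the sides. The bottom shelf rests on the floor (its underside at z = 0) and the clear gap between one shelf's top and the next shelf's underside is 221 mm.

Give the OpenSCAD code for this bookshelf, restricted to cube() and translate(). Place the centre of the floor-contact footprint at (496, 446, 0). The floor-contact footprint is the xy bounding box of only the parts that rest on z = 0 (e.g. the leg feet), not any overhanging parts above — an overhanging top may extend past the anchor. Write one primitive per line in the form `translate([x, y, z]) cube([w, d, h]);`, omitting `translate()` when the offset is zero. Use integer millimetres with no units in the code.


translate([179, 321, 0]) cube([22, 250, 682]);
translate([791, 321, 0]) cube([22, 250, 682]);
translate([201, 321, 0]) cube([590, 250, 30]);
translate([201, 321, 251]) cube([590, 250, 30]);
translate([201, 321, 502]) cube([590, 250, 30]);


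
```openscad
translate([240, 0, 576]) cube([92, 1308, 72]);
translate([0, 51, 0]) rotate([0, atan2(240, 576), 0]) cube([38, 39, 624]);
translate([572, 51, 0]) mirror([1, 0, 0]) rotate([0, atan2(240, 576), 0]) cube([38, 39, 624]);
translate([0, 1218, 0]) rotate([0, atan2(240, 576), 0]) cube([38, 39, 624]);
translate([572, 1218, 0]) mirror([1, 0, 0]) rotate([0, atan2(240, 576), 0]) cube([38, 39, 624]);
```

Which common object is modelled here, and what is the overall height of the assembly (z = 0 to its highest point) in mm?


A sawhorse. The overall height is 648 mm.

A beam across two mirrored pairs of raked legs — a sawhorse. The beam's underside is at z = 576 (matching the legs' vertical rise in atan2(240, 576)) and the beam is 72 mm tall, so its top is at 576 + 72 = 648 mm. The raked legs top out at the beam's underside, so that is the highest point.


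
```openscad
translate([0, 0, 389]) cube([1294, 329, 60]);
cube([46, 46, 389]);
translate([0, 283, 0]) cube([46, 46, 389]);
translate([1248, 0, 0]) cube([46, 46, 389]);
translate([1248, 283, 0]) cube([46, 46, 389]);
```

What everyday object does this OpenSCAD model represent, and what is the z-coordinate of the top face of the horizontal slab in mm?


A bench. The seat-top height is 449 mm.

A long slab on four corner posts — a bench. The slab sits at z = 389 with thickness 60, so the top is 389 + 60 = 449 mm.


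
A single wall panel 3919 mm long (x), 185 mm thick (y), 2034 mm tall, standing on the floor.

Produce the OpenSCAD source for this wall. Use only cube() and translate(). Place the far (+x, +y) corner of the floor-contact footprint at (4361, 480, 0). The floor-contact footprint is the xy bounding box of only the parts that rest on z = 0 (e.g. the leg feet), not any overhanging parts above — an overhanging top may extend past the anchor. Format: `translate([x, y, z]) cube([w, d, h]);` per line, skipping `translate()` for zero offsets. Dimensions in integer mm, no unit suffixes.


translate([442, 295, 0]) cube([3919, 185, 2034]);


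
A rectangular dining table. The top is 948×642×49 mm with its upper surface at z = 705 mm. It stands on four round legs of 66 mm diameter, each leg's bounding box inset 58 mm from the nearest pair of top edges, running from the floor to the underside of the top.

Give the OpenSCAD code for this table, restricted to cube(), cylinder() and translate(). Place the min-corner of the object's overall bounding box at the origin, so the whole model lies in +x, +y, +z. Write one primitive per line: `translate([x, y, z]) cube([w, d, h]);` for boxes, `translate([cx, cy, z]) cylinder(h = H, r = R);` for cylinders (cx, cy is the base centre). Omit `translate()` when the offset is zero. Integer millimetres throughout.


translate([0, 0, 656]) cube([948, 642, 49]);
translate([91, 91, 0]) cylinder(h = 656, r = 33);
translate([857, 91, 0]) cylinder(h = 656, r = 33);
translate([91, 551, 0]) cylinder(h = 656, r = 33);
translate([857, 551, 0]) cylinder(h = 656, r = 33);


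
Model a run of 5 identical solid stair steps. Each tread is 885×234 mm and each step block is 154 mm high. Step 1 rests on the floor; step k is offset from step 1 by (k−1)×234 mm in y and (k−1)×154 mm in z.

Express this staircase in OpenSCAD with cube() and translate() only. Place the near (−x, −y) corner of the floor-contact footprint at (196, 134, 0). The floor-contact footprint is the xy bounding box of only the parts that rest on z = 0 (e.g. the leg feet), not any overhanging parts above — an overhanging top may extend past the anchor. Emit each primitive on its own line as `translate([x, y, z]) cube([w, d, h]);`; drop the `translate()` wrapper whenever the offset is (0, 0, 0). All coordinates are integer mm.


translate([196, 134, 0]) cube([885, 234, 154]);
translate([196, 368, 154]) cube([885, 234, 154]);
translate([196, 602, 308]) cube([885, 234, 154]);
translate([196, 836, 462]) cube([885, 234, 154]);
translate([196, 1070, 616]) cube([885, 234, 154]);


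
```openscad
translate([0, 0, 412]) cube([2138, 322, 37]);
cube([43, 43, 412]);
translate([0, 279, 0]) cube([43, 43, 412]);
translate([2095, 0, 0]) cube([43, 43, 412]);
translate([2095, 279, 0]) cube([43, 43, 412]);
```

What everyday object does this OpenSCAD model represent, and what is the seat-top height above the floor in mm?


A bench. The seat-top height is 449 mm.

A long slab on four corner posts — a bench. The slab sits at z = 412 with thickness 37, so the top is 412 + 37 = 449 mm.


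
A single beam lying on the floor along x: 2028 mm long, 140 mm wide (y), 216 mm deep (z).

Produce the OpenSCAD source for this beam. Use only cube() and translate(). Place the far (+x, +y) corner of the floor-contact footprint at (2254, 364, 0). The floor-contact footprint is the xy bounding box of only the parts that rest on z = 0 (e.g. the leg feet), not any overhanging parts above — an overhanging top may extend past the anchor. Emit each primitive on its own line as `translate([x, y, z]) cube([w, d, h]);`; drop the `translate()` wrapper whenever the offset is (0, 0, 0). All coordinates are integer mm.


translate([226, 224, 0]) cube([2028, 140, 216]);


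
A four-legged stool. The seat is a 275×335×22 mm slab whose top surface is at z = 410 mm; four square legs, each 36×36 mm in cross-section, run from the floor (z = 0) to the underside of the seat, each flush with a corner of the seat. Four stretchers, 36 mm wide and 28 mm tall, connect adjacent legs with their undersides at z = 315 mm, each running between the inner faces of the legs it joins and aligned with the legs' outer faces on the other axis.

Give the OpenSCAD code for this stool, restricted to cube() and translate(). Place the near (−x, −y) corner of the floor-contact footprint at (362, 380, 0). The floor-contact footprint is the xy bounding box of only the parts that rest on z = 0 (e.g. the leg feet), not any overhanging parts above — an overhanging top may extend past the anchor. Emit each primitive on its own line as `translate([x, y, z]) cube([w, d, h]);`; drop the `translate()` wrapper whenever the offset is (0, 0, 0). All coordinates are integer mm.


// leg_h = 410 - 22 = 388
// stretcher span = 275 - 2*36 = 203
translate([362, 380, 388]) cube([275, 335, 22]);
translate([362, 380, 0]) cube([36, 36, 388]);
translate([601, 380, 0]) cube([36, 36, 388]);
translate([362, 679, 0]) cube([36, 36, 388]);
translate([601, 679, 0]) cube([36, 36, 388]);
translate([398, 380, 315]) cube([203, 36, 28]);
translate([398, 679, 315]) cube([203, 36, 28]);
translate([362, 416, 315]) cube([36, 263, 28]);
translate([601, 416, 315]) cube([36, 263, 28]);


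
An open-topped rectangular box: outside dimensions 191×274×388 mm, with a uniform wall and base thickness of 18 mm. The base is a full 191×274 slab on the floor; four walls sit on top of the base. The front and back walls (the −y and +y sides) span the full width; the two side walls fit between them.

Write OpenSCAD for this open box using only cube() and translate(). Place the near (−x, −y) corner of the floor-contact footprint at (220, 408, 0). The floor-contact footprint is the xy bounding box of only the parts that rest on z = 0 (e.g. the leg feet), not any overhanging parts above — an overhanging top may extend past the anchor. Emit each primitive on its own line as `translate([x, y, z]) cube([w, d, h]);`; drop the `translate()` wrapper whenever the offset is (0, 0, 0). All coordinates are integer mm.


translate([220, 408, 0]) cube([191, 274, 18]);
translate([220, 408, 18]) cube([191, 18, 370]);
translate([220, 664, 18]) cube([191, 18, 370]);
translate([220, 426, 18]) cube([18, 238, 370]);
translate([393, 426, 18]) cube([18, 238, 370]);


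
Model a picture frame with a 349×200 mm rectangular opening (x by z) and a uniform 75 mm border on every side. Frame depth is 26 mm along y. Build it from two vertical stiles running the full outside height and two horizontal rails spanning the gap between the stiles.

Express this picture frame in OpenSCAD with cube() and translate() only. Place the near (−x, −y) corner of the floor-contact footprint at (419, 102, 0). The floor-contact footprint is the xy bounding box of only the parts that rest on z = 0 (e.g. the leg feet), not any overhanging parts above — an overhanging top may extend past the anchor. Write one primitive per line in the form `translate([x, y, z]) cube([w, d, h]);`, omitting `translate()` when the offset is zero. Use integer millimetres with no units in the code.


translate([419, 102, 0]) cube([75, 26, 350]);
translate([843, 102, 0]) cube([75, 26, 350]);
translate([494, 102, 0]) cube([349, 26, 75]);
translate([494, 102, 275]) cube([349, 26, 75]);


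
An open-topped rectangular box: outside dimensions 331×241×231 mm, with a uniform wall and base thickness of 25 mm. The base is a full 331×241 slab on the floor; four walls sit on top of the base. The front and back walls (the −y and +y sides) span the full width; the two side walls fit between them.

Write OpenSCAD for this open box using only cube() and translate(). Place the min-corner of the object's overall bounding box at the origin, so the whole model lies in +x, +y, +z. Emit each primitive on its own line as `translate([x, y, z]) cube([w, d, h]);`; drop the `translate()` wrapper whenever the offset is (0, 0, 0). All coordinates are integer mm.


cube([331, 241, 25]);
translate([0, 0, 25]) cube([331, 25, 206]);
translate([0, 216, 25]) cube([331, 25, 206]);
translate([0, 25, 25]) cube([25, 191, 206]);
translate([306, 25, 25]) cube([25, 191, 206]);


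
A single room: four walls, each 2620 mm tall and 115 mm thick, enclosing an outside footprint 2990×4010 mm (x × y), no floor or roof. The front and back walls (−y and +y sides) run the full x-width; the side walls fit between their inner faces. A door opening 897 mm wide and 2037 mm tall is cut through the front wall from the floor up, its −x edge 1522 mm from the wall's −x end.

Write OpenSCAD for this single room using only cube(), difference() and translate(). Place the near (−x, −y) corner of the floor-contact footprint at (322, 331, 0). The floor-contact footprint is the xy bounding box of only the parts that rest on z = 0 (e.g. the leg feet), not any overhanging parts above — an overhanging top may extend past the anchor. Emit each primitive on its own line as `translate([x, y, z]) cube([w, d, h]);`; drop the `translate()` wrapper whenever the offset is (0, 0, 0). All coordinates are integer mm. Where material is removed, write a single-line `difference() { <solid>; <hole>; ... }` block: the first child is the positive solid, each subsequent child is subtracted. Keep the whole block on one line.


difference() { translate([322, 331, 0]) cube([2990, 115, 2620]); translate([1844, 331, 0]) cube([897, 115, 2037]); }
translate([322, 4226, 0]) cube([2990, 115, 2620]);
translate([322, 446, 0]) cube([115, 3780, 2620]);
translate([3197, 446, 0]) cube([115, 3780, 2620]);


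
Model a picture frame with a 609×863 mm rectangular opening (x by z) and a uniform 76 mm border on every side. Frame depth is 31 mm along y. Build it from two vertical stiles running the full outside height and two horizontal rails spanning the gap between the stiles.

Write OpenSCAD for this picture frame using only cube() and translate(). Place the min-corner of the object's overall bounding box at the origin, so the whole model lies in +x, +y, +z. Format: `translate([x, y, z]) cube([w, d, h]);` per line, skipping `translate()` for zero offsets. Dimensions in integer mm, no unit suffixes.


cube([76, 31, 1015]);
translate([685, 0, 0]) cube([76, 31, 1015]);
translate([76, 0, 0]) cube([609, 31, 76]);
translate([76, 0, 939]) cube([609, 31, 76]);


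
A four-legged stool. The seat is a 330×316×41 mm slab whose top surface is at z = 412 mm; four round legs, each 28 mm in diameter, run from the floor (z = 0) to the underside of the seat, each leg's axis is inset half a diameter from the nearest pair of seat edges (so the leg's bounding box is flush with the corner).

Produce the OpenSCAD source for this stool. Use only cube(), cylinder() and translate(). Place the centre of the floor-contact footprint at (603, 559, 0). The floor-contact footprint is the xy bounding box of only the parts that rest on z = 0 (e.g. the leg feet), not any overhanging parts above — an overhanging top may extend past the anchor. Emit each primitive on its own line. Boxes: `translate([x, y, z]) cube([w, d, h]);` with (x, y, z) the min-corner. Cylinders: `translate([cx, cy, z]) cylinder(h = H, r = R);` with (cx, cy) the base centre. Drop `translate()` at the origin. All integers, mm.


translate([438, 401, 371]) cube([330, 316, 41]);
translate([452, 415, 0]) cylinder(h = 371, r = 14);
translate([754, 415, 0]) cylinder(h = 371, r = 14);
translate([452, 703, 0]) cylinder(h = 371, r = 14);
translate([754, 703, 0]) cylinder(h = 371, r = 14);


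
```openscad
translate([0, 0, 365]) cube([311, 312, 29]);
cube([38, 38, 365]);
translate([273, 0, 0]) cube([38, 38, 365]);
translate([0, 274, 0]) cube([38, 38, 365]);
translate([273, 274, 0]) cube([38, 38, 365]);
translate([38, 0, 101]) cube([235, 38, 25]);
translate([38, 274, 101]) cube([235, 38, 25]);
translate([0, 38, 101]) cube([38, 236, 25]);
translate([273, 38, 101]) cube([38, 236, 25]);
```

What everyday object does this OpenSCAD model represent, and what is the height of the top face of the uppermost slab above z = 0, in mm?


A stool. The seat height is 394 mm.

A 311×312×29 slab at z = 365 on four corner posts — a stool. The seat top is 365 + 29 = 394 mm.


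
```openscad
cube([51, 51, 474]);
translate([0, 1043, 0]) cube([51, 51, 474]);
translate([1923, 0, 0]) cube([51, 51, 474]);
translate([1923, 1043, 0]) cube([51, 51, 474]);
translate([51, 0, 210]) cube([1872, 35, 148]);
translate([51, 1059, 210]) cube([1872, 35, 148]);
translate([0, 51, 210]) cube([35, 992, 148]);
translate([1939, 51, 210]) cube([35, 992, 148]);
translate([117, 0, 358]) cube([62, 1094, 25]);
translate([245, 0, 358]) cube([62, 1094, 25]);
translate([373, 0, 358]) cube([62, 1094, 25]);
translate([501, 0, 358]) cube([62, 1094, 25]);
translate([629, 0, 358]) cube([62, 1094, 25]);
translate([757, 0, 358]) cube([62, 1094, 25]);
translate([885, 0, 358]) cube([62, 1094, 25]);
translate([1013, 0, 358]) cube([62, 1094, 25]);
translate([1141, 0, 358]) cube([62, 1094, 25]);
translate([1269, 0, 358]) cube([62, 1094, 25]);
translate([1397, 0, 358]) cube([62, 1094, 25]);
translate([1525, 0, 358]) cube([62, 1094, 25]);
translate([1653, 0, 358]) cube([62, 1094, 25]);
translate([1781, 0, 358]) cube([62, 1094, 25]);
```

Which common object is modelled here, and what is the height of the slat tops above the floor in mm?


A bed frame. The slat-top height is 383 mm.

Four posts, four rails, and a row of slats — a bed frame. Slats sit on the rails at z = 210 + 148 = 358; with slat thickness 25, the top is 383 mm.


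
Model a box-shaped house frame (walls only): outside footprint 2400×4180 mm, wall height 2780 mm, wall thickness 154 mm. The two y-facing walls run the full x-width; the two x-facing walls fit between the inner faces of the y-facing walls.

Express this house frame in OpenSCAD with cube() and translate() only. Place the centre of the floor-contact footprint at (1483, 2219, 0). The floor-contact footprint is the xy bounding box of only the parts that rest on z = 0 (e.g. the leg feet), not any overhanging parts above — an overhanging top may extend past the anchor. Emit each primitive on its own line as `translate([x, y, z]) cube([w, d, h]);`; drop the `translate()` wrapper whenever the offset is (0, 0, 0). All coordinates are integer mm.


translate([283, 129, 0]) cube([2400, 154, 2780]);
translate([283, 4155, 0]) cube([2400, 154, 2780]);
translate([283, 283, 0]) cube([154, 3872, 2780]);
translate([2529, 283, 0]) cube([154, 3872, 2780]);


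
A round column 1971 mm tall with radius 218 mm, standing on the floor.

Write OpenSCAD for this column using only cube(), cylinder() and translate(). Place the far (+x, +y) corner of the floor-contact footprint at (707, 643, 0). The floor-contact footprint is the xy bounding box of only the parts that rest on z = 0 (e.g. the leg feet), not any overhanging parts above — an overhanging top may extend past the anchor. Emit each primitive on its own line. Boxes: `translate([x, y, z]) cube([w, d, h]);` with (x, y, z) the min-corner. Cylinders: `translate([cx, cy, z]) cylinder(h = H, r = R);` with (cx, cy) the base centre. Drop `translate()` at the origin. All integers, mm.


translate([489, 425, 0]) cylinder(h = 1971, r = 218);


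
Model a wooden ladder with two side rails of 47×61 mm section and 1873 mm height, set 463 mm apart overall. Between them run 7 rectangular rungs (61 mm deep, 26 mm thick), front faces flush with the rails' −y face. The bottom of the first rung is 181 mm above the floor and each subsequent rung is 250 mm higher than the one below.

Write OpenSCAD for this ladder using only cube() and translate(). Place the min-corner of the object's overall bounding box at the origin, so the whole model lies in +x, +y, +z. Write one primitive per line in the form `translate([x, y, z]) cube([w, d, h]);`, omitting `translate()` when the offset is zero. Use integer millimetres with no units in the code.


// rung span = 463 - 2*47 = 369
// rung[k] z = 181 + k*250
cube([47, 61, 1873]);
translate([416, 0, 0]) cube([47, 61, 1873]);
translate([47, 0, 181]) cube([369, 61, 26]);
translate([47, 0, 431]) cube([369, 61, 26]);
translate([47, 0, 681]) cube([369, 61, 26]);
translate([47, 0, 931]) cube([369, 61, 26]);
translate([47, 0, 1181]) cube([369, 61, 26]);
translate([47, 0, 1431]) cube([369, 61, 26]);
translate([47, 0, 1681]) cube([369, 61, 26]);


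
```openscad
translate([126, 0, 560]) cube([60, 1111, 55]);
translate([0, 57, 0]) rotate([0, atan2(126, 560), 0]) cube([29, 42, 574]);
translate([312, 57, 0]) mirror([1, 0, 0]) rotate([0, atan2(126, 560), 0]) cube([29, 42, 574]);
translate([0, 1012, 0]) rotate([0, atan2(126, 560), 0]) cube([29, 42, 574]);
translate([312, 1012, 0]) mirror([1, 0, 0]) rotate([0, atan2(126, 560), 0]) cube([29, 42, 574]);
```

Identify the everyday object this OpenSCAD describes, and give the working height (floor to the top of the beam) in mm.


A sawhorse. The overall height is 615 mm.

A beam across two mirrored pairs of raked legs — a sawhorse. The beam's underside is at z = 560 (matching the legs' vertical rise in atan2(126, 560)) and the beam is 55 mm tall, so its top is at 560 + 55 = 615 mm. The raked legs top out at the beam's underside, so that is the highest point.


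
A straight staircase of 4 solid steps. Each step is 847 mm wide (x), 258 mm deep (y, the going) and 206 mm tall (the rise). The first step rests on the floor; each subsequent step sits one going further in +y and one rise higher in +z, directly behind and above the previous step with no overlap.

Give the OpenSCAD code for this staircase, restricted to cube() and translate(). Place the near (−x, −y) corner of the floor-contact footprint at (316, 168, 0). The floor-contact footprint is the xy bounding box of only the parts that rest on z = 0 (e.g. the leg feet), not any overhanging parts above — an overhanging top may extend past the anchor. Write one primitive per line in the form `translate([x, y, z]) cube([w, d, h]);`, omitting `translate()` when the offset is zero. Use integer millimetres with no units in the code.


translate([316, 168, 0]) cube([847, 258, 206]);
translate([316, 426, 206]) cube([847, 258, 206]);
translate([316, 684, 412]) cube([847, 258, 206]);
translate([316, 942, 618]) cube([847, 258, 206]);


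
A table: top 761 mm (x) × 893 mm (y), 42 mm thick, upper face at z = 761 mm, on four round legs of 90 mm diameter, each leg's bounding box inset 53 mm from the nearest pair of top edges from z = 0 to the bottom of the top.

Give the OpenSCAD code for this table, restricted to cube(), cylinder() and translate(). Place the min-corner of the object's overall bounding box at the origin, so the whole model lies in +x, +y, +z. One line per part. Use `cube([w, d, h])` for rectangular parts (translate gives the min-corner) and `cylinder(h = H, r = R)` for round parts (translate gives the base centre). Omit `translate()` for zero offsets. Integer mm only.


// leg_h = 761 - 42 = 719
translate([0, 0, 719]) cube([761, 893, 42]);
translate([98, 98, 0]) cylinder(h = 719, r = 45);
translate([663, 98, 0]) cylinder(h = 719, r = 45);
translate([98, 795, 0]) cylinder(h = 719, r = 45);
translate([663, 795, 0]) cylinder(h = 719, r = 45);


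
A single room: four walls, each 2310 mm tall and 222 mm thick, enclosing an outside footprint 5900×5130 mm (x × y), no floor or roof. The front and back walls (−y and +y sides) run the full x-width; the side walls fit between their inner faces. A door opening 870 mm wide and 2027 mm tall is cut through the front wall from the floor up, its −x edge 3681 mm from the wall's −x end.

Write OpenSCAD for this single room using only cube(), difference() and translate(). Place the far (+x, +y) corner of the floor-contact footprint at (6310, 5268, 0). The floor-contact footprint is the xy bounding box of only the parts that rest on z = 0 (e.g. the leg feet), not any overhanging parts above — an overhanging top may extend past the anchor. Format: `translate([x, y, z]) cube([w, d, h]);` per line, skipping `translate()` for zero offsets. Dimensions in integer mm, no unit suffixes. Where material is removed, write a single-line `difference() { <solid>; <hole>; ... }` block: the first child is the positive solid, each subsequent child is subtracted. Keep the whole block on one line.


difference() { translate([410, 138, 0]) cube([5900, 222, 2310]); translate([4091, 138, 0]) cube([870, 222, 2027]); }
translate([410, 5046, 0]) cube([5900, 222, 2310]);
translate([410, 360, 0]) cube([222, 4686, 2310]);
translate([6088, 360, 0]) cube([222, 4686, 2310]);


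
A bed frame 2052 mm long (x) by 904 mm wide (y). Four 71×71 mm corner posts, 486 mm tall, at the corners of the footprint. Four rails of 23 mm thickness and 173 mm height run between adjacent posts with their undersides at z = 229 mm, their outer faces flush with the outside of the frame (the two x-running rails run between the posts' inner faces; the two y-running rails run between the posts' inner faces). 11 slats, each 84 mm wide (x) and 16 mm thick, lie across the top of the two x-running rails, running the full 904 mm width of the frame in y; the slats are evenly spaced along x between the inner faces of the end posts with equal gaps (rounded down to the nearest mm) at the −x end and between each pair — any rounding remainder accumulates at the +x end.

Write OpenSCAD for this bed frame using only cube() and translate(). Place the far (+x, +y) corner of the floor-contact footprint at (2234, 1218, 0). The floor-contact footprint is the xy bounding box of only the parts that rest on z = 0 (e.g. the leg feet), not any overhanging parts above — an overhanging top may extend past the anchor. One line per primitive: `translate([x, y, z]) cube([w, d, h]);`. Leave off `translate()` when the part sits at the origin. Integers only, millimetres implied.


translate([182, 314, 0]) cube([71, 71, 486]);
translate([182, 1147, 0]) cube([71, 71, 486]);
translate([2163, 314, 0]) cube([71, 71, 486]);
translate([2163, 1147, 0]) cube([71, 71, 486]);
translate([253, 314, 229]) cube([1910, 23, 173]);
translate([253, 1195, 229]) cube([1910, 23, 173]);
translate([182, 385, 229]) cube([23, 762, 173]);
translate([2211, 385, 229]) cube([23, 762, 173]);
translate([335, 314, 402]) cube([84, 904, 16]);
translate([501, 314, 402]) cube([84, 904, 16]);
translate([667, 314, 402]) cube([84, 904, 16]);
translate([833, 314, 402]) cube([84, 904, 16]);
translate([999, 314, 402]) cube([84, 904, 16]);
translate([1165, 314, 402]) cube([84, 904, 16]);
translate([1331, 314, 402]) cube([84, 904, 16]);
translate([1497, 314, 402]) cube([84, 904, 16]);
translate([1663, 314, 402]) cube([84, 904, 16]);
translate([1829, 314, 402]) cube([84, 904, 16]);
translate([1995, 314, 402]) cube([84, 904, 16]);
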